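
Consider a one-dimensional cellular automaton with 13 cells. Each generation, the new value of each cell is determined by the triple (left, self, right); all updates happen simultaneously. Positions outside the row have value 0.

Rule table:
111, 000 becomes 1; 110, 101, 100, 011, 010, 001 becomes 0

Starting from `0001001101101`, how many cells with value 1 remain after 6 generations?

4

1100000000000
0001111111111
1100111111110
0000011111100
1111001111001
0110000110000
count of 1: 4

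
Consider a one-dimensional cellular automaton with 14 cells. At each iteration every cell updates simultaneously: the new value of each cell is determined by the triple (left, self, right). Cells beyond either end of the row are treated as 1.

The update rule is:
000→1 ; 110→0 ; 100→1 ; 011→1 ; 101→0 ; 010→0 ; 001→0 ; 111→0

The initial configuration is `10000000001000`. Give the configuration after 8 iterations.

01111111100110
01000000010100
00111111000010
10100000111000
00011110100110
11010000010100
00001111000010
11101000111000

11101000111000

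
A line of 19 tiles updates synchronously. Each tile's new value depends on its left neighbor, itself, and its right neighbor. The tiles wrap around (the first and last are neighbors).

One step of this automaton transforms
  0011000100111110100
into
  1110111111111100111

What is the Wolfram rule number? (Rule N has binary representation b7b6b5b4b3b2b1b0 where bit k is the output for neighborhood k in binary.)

159

position 11: 111 → 1  (bit 7 = 1)
position 3: 110 → 0  (bit 6 = 0)
position 15: 101 → 0  (bit 5 = 0)
position 4: 100 → 1  (bit 4 = 1)
position 2: 011 → 1  (bit 3 = 1)
position 7: 010 → 1  (bit 2 = 1)
position 1: 001 → 1  (bit 1 = 1)
position 0: 000 → 1  (bit 0 = 1)
bits b7..b0 = 10011111 = 159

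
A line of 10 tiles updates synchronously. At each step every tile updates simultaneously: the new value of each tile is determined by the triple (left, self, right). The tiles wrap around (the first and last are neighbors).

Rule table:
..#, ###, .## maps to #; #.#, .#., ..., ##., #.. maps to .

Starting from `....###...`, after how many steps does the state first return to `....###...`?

step 1: ...###....
step 2: ..###.....
step 3: .###......
step 4: ###.......
step 5: ##.......#
step 6: #.......##
step 7: .......###
step 8: ......###.
step 9: .....###..
step 10: ....###...

10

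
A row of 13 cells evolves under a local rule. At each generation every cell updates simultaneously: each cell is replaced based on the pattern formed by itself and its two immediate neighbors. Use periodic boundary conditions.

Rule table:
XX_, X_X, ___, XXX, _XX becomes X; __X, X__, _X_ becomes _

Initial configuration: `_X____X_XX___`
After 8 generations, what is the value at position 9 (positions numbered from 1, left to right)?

X

generation 1: ___XX__XXX_XX
generation 2: _X_XX__XXXXXX
generation 3: X_XXX__XXXXXX
generation 4: XXXXX__XXXXXX
generation 5: XXXXX__XXXXXX  (fixed point — unchanged through generation 8)
position 9 holds X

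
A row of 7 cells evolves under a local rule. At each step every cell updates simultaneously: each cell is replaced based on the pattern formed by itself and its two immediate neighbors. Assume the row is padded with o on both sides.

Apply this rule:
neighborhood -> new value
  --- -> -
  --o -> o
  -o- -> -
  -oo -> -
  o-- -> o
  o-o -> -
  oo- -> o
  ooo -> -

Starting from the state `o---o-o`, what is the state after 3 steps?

--oo---

oo-o---
-o--o-o
--oo---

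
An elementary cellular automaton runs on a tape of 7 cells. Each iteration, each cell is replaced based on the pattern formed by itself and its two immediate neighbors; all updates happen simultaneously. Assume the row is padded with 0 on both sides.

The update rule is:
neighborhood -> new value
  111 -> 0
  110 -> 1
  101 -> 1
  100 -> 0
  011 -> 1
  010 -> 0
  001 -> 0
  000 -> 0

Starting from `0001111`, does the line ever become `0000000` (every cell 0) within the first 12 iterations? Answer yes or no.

yes

iteration 1: 0001001
iteration 2: 0000000
all cells are 0 at iteration 2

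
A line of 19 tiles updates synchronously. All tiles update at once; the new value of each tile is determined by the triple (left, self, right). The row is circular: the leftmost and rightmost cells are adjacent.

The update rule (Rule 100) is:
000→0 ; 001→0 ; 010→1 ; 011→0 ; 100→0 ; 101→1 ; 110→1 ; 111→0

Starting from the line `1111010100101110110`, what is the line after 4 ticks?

0000000100010000001

tick 1: 0001111100110011011
tick 2: 0000000100010001101
tick 3: 0000000100010000111
tick 4: 0000000100010000001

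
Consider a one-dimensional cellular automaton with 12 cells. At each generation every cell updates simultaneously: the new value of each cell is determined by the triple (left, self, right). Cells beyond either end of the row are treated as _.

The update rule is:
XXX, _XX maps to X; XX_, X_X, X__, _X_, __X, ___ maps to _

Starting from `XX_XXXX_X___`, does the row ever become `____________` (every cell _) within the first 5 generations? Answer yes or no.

yes

X__XXX______
___XX_______
___X________
____________
all cells are _ at generation 4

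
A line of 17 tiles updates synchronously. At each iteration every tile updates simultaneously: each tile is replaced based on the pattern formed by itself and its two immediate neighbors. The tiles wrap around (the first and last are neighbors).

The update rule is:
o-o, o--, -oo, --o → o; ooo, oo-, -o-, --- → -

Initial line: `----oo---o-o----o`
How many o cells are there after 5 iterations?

10

o--oo-o-o-o-o--o-
-ooo-o-o-o-o-oo-o
oo--o-o-o-o-oo-o-
o-oo-o-o-o-oo-o-o
-oo-o-o-o-oo-o-oo
count of o: 10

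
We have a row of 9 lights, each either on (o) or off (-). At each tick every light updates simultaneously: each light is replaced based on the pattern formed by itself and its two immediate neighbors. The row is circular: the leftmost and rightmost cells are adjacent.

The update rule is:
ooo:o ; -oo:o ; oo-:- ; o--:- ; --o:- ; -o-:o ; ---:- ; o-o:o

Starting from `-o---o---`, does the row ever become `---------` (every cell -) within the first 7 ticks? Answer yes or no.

no

-o---o---  (fixed point — unchanged through tick 7)
tick 7 is -o---o---, still not uniform -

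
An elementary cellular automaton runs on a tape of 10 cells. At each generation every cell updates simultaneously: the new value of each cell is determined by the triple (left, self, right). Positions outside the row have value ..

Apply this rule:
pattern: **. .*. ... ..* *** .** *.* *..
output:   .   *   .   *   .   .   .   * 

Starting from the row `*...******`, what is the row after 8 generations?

.******.**

**.*......
...**.....
..*..*....
.******...
*......*..
**....***.
..*..*...*
.******.**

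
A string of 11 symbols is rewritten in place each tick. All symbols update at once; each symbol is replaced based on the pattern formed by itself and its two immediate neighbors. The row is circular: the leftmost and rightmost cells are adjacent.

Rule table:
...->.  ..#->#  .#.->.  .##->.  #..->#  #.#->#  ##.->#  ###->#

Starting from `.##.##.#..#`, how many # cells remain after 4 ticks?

7

#.##.##.##.
.#.##.##.##
#.#.##.##.#
##.#.##.##.
count of #: 7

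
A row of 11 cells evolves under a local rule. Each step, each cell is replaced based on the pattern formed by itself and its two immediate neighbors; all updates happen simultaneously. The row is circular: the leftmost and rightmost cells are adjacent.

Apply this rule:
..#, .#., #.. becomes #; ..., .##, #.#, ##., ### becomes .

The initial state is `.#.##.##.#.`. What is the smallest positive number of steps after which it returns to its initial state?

step 1: ##.......##
step 2: ..#.....#..
step 3: .###...###.
step 4: #...#.#...#
step 5: .#.##.##.#.

5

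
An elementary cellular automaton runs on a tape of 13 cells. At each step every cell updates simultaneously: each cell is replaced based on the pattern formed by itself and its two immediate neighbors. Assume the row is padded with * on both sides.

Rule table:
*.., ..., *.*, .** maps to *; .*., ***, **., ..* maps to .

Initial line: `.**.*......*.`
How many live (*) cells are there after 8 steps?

7

**.*.*****..*
..*.**....*.*
*..**.***..**
.*.*.**..*.*.
*.*.**.*..*.*
.*.**.*.*..**
*.**.*.*.*.*.
.**.*.*.*.*.*
count of *: 7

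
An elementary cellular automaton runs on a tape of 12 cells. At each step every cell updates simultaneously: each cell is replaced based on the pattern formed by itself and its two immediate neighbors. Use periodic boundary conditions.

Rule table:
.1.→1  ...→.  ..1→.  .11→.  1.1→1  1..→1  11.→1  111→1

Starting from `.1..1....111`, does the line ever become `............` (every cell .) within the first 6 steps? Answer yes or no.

111.11....11
1111.11....1
11111.11....
.11111.11...
..11111.11..
...11111.11.
step 6 is ...11111.11., still not uniform .

no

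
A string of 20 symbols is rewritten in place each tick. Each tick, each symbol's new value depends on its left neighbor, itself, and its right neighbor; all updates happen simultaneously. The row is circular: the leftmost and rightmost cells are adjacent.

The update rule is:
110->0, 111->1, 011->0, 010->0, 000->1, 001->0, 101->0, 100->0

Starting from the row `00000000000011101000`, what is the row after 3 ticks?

11111111100111000000

11111111111001000011
11111111110000011001
11111111100111000000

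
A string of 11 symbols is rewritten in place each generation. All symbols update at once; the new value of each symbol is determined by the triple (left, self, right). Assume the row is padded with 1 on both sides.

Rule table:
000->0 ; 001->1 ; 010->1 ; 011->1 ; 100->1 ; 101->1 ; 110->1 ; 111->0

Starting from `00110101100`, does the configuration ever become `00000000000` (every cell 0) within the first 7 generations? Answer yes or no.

11111111111
00000000000
all cells are 0 at generation 2

yes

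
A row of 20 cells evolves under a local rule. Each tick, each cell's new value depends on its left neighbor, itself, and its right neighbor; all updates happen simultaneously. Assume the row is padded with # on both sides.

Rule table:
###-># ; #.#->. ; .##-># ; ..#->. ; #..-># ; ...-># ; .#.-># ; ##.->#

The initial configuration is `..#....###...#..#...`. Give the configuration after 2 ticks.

#.####.#####.##.###.

tick 1: #.####.#####.##.###.
tick 2: #.####.#####.##.###.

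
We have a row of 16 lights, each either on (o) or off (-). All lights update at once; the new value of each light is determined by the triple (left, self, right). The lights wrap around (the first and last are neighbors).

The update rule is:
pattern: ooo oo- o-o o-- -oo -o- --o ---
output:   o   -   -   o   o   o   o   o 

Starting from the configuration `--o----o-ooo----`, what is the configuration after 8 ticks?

o--ooooooooooooo

oooooooo-oo-oooo
ooooooo--o--oooo
oooooo-ooooooooo
ooooo--ooooooooo
oooo-ooooooooooo
ooo--ooooooooooo
oo-ooooooooooooo
o--ooooooooooooo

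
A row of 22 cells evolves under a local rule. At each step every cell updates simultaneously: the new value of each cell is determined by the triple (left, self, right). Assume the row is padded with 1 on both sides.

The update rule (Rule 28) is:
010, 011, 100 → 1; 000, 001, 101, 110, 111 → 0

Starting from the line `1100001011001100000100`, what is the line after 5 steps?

0010101010101010100110

step 1: 0010001010101010000110
step 2: 1011001010101011000100
step 3: 0010101010101010100110
step 4: 1010101010101010110100
step 5: 0010101010101010100110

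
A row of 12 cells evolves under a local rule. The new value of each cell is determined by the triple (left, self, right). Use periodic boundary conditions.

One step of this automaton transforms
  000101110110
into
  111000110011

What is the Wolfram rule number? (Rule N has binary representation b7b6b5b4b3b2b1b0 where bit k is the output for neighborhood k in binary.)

position 6: 111 → 1  (bit 7 = 1)
position 7: 110 → 1  (bit 6 = 1)
position 4: 101 → 0  (bit 5 = 0)
position 11: 100 → 1  (bit 4 = 1)
position 5: 011 → 0  (bit 3 = 0)
position 3: 010 → 0  (bit 2 = 0)
position 2: 001 → 1  (bit 1 = 1)
position 0: 000 → 1  (bit 0 = 1)
bits b7..b0 = 11010011 = 211

211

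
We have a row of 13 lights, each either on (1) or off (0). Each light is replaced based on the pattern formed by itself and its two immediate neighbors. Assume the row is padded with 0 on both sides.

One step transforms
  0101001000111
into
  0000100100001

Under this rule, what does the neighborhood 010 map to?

0

At position 1 the neighborhood is 010; the next row has 0 there.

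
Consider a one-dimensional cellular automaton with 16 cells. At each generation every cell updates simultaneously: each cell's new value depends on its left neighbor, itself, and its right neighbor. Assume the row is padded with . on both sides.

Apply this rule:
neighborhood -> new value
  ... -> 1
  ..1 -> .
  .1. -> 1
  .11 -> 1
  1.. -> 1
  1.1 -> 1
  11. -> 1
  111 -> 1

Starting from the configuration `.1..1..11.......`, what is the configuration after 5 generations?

generation 1: .11.11.111111111
generation 2: .111111111111111
generation 3: .111111111111111  (fixed point — unchanged through generation 5)

.111111111111111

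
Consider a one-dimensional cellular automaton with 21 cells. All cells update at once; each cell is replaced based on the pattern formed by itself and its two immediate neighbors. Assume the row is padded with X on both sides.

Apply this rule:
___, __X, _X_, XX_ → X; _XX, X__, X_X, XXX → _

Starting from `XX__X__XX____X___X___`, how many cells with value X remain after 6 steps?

_X_XX_X_X_XXXX_XXX_XX
_X__X_X_X____X___X___
_X_XX_X_X_XXXX_XXX_XX  (repeats step 1; period 2)
step 6: _X__X_X_X____X___X___
count of X: 6

6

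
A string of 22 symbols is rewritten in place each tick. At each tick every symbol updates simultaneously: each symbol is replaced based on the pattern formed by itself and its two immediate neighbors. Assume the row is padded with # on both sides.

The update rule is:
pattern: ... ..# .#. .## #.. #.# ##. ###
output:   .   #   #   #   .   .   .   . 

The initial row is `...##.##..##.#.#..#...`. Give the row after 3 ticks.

.#..##..#..##..#.#.##.

..##..#..##..#.#.##..#
.##..##.##..##.#.#..##
.#..##..#..##..#.#.##.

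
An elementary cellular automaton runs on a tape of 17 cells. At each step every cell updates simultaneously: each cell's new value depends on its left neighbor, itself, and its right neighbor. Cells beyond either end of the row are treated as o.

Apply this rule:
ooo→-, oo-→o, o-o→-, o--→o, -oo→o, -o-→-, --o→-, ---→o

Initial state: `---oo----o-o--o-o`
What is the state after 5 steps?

oo-ooooo----o---o
-o-o---oooo--oo-o
----oo-o--oo-oo-o
ooo-oo--o-oo-oo-o
--o-ooo---oo-oo-o

--o-ooo---oo-oo-o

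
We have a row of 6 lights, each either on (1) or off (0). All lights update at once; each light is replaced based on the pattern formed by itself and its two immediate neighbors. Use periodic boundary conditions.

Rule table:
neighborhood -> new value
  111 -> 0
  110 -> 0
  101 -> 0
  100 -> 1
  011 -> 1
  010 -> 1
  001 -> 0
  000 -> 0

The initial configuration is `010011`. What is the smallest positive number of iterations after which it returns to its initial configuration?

2

011010
010011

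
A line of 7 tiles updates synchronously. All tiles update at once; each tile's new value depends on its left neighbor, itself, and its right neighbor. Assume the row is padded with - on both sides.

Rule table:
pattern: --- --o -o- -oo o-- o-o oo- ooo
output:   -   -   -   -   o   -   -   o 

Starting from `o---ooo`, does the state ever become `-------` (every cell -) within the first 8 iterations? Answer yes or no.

iteration 1: -o---o-
iteration 2: --o---o
iteration 3: ---o---
iteration 4: ----o--
iteration 5: -----o-
iteration 6: ------o
iteration 7: -------
all cells are - at iteration 7

yes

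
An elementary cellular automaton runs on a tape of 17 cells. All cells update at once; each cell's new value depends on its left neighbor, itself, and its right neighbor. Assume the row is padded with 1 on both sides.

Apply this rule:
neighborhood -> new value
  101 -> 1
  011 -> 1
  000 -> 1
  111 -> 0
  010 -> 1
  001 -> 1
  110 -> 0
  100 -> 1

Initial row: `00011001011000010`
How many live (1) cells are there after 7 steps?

11110111110111111
00001100001100000
11111011111011111
00000110000110000
11111101111101111
00000011000011000
11111110111110111
count of 1: 15

15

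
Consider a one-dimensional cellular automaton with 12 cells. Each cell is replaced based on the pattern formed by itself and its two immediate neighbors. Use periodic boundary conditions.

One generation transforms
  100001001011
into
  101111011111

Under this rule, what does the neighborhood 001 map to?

At position 4 the neighborhood is 001; the next row has 1 there.

1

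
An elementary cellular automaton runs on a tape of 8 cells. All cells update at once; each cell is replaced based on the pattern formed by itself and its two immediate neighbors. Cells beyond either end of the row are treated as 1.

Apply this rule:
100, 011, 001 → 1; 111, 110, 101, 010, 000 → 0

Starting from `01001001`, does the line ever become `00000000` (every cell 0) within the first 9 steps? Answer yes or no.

step 1: 00110111
step 2: 11100100
step 3: 00011011
step 4: 10110010
step 5: 00101100
step 6: 11001011
step 7: 00110010
step 8: 11101100
step 9: 00001011
step 9 is 00001011, still not uniform 0

no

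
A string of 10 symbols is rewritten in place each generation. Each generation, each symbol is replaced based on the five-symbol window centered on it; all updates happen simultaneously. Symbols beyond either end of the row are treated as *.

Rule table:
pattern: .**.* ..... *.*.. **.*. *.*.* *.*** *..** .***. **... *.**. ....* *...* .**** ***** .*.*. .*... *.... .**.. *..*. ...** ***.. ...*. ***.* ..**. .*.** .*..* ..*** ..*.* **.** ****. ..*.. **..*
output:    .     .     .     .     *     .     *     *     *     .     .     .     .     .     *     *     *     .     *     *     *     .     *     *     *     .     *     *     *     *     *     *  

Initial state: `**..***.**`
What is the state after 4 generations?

***.**.*.*

generation 1: ********..
generation 2: ......****
generation 3: **...**...
generation 4: ***.**.*.*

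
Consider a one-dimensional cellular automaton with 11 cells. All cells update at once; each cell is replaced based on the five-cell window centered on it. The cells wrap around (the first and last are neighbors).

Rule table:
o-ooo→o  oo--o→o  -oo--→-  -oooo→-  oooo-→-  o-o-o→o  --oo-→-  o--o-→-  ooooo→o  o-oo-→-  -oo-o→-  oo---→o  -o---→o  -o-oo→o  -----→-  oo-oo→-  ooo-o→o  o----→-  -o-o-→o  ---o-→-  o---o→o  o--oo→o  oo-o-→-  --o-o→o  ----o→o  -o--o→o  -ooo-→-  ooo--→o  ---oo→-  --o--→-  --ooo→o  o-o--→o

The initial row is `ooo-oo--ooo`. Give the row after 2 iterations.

--ooo-o-o--

o-o---ooo-o
--ooo-o-o--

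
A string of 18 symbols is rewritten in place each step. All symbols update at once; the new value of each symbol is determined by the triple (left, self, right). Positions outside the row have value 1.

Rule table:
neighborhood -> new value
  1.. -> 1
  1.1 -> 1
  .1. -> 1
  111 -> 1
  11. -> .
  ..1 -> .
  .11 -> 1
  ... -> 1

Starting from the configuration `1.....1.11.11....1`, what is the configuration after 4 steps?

11.111.11.111.1111

step 1: .1111.111.11.111.1
step 2: 1111.111.11.111.11
step 3: 111.111.11.111.111
step 4: 11.111.11.111.1111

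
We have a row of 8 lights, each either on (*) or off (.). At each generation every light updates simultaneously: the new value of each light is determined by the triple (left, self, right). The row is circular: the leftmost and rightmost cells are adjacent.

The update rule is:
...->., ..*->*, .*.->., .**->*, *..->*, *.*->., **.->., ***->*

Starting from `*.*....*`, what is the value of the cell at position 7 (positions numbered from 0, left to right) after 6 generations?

.

...*..**
*.*.***.
....**..
...**.*.
..**...*
***.*.*.
position 7 holds .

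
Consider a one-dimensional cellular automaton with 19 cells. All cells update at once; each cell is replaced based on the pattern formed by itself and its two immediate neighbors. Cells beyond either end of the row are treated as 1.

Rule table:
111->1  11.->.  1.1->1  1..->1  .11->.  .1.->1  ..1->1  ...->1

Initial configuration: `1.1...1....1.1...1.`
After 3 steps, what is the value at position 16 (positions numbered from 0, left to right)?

1

.111111111111111111
1.11111111111111111
.1.1111111111111111
position 16 holds 1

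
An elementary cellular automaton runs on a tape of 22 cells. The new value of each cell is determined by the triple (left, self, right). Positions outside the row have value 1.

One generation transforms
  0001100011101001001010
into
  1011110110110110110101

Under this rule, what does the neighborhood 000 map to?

0

At position 1 the neighborhood is 000; the next row has 0 there.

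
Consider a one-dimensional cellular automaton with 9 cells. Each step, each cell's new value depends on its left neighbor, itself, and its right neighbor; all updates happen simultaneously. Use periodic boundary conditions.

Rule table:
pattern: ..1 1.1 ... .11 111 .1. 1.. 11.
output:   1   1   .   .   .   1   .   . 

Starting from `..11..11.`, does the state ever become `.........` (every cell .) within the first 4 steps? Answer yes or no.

.1...1...
11..11...
...1....1
..11...11
step 4 is ..11...11, still not uniform .

no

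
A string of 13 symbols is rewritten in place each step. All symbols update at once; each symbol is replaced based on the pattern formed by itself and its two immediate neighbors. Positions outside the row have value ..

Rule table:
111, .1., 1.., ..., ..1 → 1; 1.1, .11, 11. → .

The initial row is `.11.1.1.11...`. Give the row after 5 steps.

1.1..1.11..11

1...1.1...111
11111.1111.1.
.111...11..11
1.1.111..11..
1.1..1.11..11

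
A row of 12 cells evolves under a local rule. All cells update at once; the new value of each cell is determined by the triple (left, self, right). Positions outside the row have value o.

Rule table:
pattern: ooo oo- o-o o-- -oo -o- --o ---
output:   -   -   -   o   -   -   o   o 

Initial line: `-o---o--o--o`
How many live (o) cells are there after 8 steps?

2

step 1: --ooo-oo-oo-
step 2: oo----------
step 3: --oooooooooo
step 4: oo----------  (repeats step 2; period 2)
step 8: oo----------
count of o: 2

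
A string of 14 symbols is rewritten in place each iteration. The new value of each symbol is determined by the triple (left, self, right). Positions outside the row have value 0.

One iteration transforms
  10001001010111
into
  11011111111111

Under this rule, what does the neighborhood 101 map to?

1

At position 8 the neighborhood is 101; the next row has 1 there.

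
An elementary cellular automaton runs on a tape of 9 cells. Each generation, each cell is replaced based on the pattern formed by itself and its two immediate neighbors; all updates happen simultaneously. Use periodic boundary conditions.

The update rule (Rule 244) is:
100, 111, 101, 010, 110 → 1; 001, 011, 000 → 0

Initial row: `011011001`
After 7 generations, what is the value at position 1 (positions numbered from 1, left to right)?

101101101
110110110
011011011
101101101  (repeats generation 1; period 3)
generation 7: 101101101
position 1 holds 1

1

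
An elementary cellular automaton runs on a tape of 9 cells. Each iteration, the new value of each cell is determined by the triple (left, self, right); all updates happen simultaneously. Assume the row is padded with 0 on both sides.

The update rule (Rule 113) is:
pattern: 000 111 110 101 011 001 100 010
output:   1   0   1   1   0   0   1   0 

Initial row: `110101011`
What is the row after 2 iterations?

001101010

iteration 1: 011010101
iteration 2: 001101010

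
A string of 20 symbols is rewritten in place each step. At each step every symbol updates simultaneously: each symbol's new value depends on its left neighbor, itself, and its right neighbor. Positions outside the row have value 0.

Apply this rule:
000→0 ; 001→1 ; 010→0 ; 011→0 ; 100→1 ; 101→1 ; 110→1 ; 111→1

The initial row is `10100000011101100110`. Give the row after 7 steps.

01010101011010101110

step 1: 01010000101110111011
step 2: 10101001010111011101
step 3: 01010110101011101110
step 4: 10101011010101110111
step 5: 01010101101010111011
step 6: 10101010110101011101
step 7: 01010101011010101110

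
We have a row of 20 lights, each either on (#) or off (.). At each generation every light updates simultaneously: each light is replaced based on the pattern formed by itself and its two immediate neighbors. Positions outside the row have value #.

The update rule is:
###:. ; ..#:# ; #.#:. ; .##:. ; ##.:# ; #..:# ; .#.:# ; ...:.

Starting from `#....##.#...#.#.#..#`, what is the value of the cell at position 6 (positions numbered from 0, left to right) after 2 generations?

##..#.#.##.##.#.###.
.####.#..#..#.#...#.
position 6 holds #

#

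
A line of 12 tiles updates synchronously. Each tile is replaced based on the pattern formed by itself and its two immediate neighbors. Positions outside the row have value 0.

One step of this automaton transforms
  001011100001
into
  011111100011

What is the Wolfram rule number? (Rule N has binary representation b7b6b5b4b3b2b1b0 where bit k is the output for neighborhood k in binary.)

position 5: 111 → 1  (bit 7 = 1)
position 6: 110 → 1  (bit 6 = 1)
position 3: 101 → 1  (bit 5 = 1)
position 7: 100 → 0  (bit 4 = 0)
position 4: 011 → 1  (bit 3 = 1)
position 2: 010 → 1  (bit 2 = 1)
position 1: 001 → 1  (bit 1 = 1)
position 0: 000 → 0  (bit 0 = 0)
bits b7..b0 = 11101110 = 238

238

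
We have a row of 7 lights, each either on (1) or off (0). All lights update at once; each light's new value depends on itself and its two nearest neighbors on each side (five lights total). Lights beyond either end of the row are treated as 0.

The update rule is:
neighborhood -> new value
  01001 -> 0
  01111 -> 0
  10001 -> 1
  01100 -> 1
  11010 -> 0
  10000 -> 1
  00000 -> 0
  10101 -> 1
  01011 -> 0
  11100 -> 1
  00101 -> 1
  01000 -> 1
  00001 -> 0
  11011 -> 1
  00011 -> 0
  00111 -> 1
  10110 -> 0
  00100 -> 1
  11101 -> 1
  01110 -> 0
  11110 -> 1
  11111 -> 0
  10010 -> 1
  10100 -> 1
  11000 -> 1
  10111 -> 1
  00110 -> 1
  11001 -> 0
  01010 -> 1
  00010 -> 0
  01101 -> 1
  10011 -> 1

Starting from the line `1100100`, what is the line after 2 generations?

1101111
1111011

1111011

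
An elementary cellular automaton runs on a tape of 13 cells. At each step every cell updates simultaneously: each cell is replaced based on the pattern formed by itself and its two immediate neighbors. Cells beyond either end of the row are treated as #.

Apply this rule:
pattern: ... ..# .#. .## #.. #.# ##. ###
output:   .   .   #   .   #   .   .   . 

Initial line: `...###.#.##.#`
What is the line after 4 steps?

#......#.....
.#.....##....
.##......#...
...#.....##..

...#.....##..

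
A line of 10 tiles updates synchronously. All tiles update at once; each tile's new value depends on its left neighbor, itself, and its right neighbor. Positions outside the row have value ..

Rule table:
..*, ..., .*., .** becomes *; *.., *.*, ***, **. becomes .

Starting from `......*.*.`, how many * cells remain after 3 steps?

step 1: *******.*.
step 2: *.......*.
step 3: *.*******.
count of *: 8

8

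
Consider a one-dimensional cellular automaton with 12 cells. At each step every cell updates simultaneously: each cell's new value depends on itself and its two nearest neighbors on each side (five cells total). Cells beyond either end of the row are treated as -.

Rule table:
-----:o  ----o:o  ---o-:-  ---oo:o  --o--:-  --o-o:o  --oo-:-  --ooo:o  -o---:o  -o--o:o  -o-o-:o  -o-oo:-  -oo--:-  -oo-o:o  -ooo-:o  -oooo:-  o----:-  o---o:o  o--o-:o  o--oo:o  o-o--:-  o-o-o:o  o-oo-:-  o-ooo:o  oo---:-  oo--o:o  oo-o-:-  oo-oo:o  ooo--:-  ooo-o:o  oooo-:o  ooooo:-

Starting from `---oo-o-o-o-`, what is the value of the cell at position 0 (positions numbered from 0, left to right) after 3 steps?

step 1: ooo-o-oooo-o
step 2: ooo-o-o-oo--
step 3: ooo-ooo-----
position 0 holds o

o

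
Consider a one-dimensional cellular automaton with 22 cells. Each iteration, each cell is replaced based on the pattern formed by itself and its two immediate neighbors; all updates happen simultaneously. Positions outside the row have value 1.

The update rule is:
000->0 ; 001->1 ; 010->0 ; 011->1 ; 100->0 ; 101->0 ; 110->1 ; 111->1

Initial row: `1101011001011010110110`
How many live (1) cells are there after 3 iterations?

iteration 1: 1100011010011000110110
iteration 2: 1100111000111001110110
iteration 3: 1101111001111011110110
count of 1: 16

16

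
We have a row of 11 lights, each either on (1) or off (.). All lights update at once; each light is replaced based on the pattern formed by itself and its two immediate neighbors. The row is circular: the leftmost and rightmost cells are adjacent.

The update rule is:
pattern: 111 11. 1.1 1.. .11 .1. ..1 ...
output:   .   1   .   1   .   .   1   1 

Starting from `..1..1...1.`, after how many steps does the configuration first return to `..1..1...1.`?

22

11.11.111.1
.1..1...1..
1.11.111.11
1..1...1...
.11.111.111
..1...1...1
11.111.111.
.1...1...1.
1.111.111.1
1...1...1..
.111.111.11
...1...1..1
111.111.11.
..1...1..1.
11.111.11.1
.1...1..1..
1.111.11.11
1...1..1...
.111.11.111
...1..1...1
111.11.111.
..1..1...1.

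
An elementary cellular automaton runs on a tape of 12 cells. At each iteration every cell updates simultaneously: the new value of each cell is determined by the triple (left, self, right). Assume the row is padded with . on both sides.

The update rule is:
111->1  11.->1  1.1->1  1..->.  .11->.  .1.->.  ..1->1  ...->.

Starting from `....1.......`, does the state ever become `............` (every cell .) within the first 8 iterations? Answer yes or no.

...1........
..1.........
.1..........
1...........
............
all cells are . at iteration 5

yes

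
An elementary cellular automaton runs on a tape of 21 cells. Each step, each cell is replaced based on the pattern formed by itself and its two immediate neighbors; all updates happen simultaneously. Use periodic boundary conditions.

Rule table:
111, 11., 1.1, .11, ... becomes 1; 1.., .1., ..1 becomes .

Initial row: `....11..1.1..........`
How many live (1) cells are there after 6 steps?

19

step 1: 111.11...1..111111111
step 2: 111111.1....111111111
step 3: 1111111..11.111111111
step 4: 1111111..111111111111
step 5: 1111111..111111111111  (fixed point — unchanged through step 6)
count of 1: 19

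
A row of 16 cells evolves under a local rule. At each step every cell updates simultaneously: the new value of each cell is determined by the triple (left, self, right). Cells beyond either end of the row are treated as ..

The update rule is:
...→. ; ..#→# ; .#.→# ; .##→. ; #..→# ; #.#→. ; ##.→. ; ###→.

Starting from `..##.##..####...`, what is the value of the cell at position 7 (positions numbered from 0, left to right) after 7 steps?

.#.....##....#..
###...#..#..###.
...#.#######...#
..##........#.##
.#..#......##...
######....#..#..
......#..######.
position 7 holds .

.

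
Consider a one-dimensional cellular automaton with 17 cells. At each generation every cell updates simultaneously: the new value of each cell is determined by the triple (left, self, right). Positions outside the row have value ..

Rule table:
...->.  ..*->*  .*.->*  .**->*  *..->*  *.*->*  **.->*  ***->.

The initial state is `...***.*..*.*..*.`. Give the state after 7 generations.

..**.************
.*****..........*
**...**........**
***.****......***
*.***..**....**.*
***.******..*****
*.***....****...*

*.***....****...*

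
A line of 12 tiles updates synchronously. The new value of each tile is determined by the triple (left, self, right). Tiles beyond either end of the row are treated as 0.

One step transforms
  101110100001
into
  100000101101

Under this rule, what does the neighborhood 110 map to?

At position 4 the neighborhood is 110; the next row has 0 there.

0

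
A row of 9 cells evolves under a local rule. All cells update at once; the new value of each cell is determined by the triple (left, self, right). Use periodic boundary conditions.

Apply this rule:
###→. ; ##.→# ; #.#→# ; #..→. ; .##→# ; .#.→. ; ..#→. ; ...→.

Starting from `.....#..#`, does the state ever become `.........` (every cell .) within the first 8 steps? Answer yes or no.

.........
all cells are . at step 1

yes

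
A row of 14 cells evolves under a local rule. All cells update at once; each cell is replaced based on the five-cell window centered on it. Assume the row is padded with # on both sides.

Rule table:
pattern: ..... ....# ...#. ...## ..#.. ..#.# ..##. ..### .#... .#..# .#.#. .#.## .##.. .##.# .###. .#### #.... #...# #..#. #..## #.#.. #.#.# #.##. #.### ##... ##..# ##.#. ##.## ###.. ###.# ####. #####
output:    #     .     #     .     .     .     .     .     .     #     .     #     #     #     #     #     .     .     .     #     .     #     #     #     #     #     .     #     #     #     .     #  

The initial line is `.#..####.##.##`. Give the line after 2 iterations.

##.#.#########

..##.#.#######
##.#.#########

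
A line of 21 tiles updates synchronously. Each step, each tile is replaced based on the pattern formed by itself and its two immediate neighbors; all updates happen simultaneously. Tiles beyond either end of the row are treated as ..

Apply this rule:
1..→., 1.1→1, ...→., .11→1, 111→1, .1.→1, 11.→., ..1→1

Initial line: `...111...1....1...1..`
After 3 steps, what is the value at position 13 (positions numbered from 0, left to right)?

step 1: ..111...11...11..11..
step 2: .111...11...11..11...
step 3: 111...11...11..11....
position 13 holds .

.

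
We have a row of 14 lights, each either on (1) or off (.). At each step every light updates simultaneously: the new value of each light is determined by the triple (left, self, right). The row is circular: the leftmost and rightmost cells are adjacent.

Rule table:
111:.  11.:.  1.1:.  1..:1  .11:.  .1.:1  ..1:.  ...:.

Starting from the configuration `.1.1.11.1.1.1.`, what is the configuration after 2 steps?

step 1: .1.1....1.1.11
step 2: .1.11...1.1...

.1.11...1.1...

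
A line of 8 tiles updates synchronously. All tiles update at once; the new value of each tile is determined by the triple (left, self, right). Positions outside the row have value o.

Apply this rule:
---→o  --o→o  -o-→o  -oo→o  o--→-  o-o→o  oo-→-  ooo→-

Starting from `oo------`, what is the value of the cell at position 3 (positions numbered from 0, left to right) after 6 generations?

-

---ooooo
-ooo----
oo---ooo
---ooo--
-ooo---o
oo---ooo
position 3 holds -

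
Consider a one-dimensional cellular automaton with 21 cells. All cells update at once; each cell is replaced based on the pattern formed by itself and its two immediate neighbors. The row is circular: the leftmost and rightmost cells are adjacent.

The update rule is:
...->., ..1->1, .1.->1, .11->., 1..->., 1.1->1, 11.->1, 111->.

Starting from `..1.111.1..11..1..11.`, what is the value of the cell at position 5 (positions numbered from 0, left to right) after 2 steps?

1

.111..111.1.1.11.1.1.
1..1.1..111111.11111.
position 5 holds 1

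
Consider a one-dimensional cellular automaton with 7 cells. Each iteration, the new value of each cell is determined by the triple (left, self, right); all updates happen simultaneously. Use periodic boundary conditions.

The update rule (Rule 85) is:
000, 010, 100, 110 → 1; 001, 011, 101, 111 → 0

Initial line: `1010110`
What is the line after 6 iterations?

0101011

1010010
1011010
1001010
1101010
0101010
0101011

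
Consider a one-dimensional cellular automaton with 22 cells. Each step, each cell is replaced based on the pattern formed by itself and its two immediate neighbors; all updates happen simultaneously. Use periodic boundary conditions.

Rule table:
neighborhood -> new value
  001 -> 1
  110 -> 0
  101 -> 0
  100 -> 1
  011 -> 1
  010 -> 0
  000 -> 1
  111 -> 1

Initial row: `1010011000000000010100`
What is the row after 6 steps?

1001111111110111101111

0001110111111111100011
1111100111111111011110
1111011111111110011100
1110011111111101111011
1101111111111001110011
1001111111110111101111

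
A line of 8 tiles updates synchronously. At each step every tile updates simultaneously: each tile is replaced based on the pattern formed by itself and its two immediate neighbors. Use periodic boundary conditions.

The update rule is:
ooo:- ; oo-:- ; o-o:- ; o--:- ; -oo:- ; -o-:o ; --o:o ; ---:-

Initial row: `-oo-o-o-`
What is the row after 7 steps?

--o-o-o-

step 1: o---o-o-
step 2: o--oo-o-
step 3: o-o---o-
step 4: o-o--oo-
step 5: o-o-o---
step 6: o-o-o--o
step 7: --o-o-o-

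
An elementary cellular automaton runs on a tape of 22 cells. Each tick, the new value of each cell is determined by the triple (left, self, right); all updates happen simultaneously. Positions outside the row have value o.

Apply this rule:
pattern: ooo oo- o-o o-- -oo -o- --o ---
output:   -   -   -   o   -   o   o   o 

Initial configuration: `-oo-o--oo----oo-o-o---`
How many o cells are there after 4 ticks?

----ooo--oooo---o-oooo
oooo---oo----oooo-----
----ooo--oooo----ooooo
oooo---oo----oooo-----
count of o: 10

10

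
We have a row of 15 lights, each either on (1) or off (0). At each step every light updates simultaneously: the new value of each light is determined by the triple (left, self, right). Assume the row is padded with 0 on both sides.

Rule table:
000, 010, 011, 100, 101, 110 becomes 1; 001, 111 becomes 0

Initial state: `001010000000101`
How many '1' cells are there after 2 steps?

101111111110111
111000000011101
count of 1: 7

7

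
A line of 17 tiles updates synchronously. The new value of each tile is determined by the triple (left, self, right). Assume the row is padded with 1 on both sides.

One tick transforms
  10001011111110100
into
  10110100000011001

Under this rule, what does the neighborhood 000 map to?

1

At position 2 the neighborhood is 000; the next row has 1 there.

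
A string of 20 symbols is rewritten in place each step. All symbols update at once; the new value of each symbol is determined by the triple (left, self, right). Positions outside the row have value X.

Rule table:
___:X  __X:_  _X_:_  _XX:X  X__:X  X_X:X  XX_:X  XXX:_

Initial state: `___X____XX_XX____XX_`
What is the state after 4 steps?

XX__XXX_XXXXXXXX_XXX
_XX_X_XXX______XXX__
XXXX_XX_XXXXXX_X_XX_
___XXXXXX____XX_XXXX

___XXXXXX____XX_XXXX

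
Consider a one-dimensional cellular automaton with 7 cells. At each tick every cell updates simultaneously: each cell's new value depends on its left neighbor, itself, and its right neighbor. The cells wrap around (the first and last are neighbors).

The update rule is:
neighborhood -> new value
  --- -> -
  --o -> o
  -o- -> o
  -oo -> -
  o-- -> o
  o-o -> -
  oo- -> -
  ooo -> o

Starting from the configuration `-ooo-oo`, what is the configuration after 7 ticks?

-ooo-oo

--o----
-ooo---
o-o-o--
o-o-ooo
--o--oo
ooooo--
-ooo-oo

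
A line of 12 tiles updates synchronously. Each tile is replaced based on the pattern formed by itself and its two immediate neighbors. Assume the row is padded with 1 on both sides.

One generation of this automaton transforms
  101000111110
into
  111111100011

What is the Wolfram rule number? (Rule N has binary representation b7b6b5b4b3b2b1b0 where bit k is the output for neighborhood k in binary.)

127

position 7: 111 → 0  (bit 7 = 0)
position 0: 110 → 1  (bit 6 = 1)
position 1: 101 → 1  (bit 5 = 1)
position 3: 100 → 1  (bit 4 = 1)
position 6: 011 → 1  (bit 3 = 1)
position 2: 010 → 1  (bit 2 = 1)
position 5: 001 → 1  (bit 1 = 1)
position 4: 000 → 1  (bit 0 = 1)
bits b7..b0 = 01111111 = 127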